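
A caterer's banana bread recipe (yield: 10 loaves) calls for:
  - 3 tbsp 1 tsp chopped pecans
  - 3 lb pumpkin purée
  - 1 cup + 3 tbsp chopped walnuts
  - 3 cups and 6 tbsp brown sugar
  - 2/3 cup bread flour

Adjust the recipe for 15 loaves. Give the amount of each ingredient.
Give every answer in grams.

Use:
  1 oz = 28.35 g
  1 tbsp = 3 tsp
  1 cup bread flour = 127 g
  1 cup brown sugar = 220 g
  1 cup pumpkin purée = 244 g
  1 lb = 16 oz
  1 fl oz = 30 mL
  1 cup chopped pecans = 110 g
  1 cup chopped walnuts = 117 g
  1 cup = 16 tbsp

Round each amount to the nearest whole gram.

chopped pecans: 34 g; pumpkin purée: 2041 g; chopped walnuts: 208 g; brown sugar: 1114 g; bread flour: 127 g

Scaling factor: 15/10 = 3/2 = 1.5.
chopped pecans: (3 tbsp + 1 tsp = 10/3 tbsp) × 3/2 ÷ 16 tbsp/cup × 110 g/cup ≈ 34 g
pumpkin purée: 3 lb × 3/2 × 16 oz/lb × 28.35 g/oz ≈ 2041 g
chopped walnuts: (1 cup + 3 tbsp = 1.1875 cup) × 3/2 × 117 g/cup ≈ 208 g
brown sugar: (3 cup + 6 tbsp = 3.375 cup) × 3/2 × 220 g/cup ≈ 1114 g
bread flour: 2/3 cup × 3/2 × 127 g/cup = 127 g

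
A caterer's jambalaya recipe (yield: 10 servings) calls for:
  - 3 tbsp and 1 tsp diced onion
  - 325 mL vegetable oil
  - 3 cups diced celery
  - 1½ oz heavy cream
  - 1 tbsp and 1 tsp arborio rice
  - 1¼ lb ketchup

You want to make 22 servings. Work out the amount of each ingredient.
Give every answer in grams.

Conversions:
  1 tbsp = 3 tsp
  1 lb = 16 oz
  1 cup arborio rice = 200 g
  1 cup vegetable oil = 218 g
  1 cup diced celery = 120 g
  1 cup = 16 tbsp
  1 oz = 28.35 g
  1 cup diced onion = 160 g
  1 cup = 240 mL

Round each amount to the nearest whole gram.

Scaling factor: 22/10 = 11/5 = 2.2.
diced onion: (3 tbsp + 1 tsp = 10/3 tbsp) × 11/5 ÷ 16 tbsp/cup × 160 g/cup ≈ 73 g
vegetable oil: 325 mL × 11/5 ÷ 240 mL/cup × 218 g/cup ≈ 649 g
diced celery: 3 cup × 11/5 × 120 g/cup = 792 g
heavy cream: 1.5 oz × 11/5 × 28.35 g/oz ≈ 94 g
arborio rice: (1 tbsp + 1 tsp = 4/3 tbsp) × 11/5 ÷ 16 tbsp/cup × 200 g/cup ≈ 37 g
ketchup: 1.25 lb × 11/5 × 16 oz/lb × 28.35 g/oz ≈ 1247 g

diced onion: 73 g; vegetable oil: 649 g; diced celery: 792 g; heavy cream: 94 g; arborio rice: 37 g; ketchup: 1247 g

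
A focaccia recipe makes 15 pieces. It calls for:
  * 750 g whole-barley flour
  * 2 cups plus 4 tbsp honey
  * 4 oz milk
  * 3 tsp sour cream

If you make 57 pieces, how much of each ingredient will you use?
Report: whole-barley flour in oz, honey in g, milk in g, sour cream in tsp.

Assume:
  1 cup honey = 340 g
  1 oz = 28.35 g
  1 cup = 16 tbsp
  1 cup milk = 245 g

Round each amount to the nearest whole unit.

whole-barley flour: 101 oz; honey: 2907 g; milk: 431 g; sour cream: 11 tsp

Scaling factor: 57/15 = 19/5 = 3.8.
whole-barley flour: 750 g × 19/5 ÷ 28.35 g/oz ≈ 101 oz
honey: (2 cup + 4 tbsp = 2.25 cup) × 19/5 × 340 g/cup = 2907 g
milk: 4 oz × 19/5 × 28.35 g/oz ≈ 431 g
sour cream: 3 tsp × 19/5 ≈ 11 tsp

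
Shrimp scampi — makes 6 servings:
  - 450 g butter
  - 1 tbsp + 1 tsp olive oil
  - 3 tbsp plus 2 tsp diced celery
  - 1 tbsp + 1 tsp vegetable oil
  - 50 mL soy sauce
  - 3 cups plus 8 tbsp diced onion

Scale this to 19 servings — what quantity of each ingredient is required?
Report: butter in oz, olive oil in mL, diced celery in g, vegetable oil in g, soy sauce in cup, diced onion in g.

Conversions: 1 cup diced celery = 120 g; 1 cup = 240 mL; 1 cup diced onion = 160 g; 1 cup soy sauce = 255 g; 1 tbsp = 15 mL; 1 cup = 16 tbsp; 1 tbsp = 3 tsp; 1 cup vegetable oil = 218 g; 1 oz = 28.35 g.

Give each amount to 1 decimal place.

butter: 50.3 oz; olive oil: 63.3 mL; diced celery: 87.1 g; vegetable oil: 57.5 g; soy sauce: 0.7 cup; diced onion: 1773.3 g

Scaling factor: 19/6.
butter: 450 g × 19/6 ÷ 28.35 g/oz ≈ 50.3 oz
olive oil: (1 tbsp + 1 tsp = 4/3 tbsp) × 19/6 × 15 mL/tbsp ≈ 63.3 mL
diced celery: (3 tbsp + 2 tsp = 11/3 tbsp) × 19/6 ÷ 16 tbsp/cup × 120 g/cup ≈ 87.1 g
vegetable oil: (1 tbsp + 1 tsp = 4/3 tbsp) × 19/6 ÷ 16 tbsp/cup × 218 g/cup ≈ 57.5 g
soy sauce: 50 mL × 19/6 ÷ 240 mL/cup ≈ 0.7 cup
diced onion: (3 cup + 8 tbsp = 3.5 cup) × 19/6 × 160 g/cup ≈ 1773.3 g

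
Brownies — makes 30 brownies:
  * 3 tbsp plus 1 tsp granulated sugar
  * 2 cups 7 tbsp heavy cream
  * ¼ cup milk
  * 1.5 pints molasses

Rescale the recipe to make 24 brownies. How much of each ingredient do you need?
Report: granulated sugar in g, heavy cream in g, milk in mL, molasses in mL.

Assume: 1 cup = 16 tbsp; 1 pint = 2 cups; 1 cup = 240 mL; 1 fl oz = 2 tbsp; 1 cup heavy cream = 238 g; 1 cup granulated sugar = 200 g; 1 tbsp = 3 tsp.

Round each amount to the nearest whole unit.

granulated sugar: 33 g; heavy cream: 464 g; milk: 48 mL; molasses: 576 mL

Scaling factor: 24/30 = 4/5 = 0.8.
granulated sugar: (3 tbsp + 1 tsp = 10/3 tbsp) × 4/5 ÷ 16 tbsp/cup × 200 g/cup ≈ 33 g
heavy cream: (2 cup + 7 tbsp = 2.4375 cup) × 4/5 × 238 g/cup ≈ 464 g
milk: 0.25 cup × 4/5 × 240 mL/cup = 48 mL
molasses: 1.5 pint × 4/5 × 2 cup/pint × 240 mL/cup = 576 mL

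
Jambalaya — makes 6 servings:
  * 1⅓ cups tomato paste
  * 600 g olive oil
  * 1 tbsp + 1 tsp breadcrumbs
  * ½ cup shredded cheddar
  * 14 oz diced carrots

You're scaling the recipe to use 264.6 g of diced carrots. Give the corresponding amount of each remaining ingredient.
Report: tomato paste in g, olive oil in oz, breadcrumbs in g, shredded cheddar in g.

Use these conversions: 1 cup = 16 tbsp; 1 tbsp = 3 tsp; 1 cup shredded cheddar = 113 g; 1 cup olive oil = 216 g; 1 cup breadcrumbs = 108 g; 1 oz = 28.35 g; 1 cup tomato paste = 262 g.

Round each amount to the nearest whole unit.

tomato paste: 233 g; olive oil: 14 oz; breadcrumbs: 6 g; shredded cheddar: 38 g

The original recipe has 396.9 g of diced carrots, so the scaling factor is 264.6 ÷ 396.9 = 2/3.
tomato paste: 4/3 cup × 2/3 × 262 g/cup ≈ 233 g
olive oil: 600 g × 2/3 ÷ 28.35 g/oz ≈ 14 oz
breadcrumbs: (1 tbsp + 1 tsp = 4/3 tbsp) × 2/3 ÷ 16 tbsp/cup × 108 g/cup = 6 g
shredded cheddar: 0.5 cup × 2/3 × 113 g/cup ≈ 38 g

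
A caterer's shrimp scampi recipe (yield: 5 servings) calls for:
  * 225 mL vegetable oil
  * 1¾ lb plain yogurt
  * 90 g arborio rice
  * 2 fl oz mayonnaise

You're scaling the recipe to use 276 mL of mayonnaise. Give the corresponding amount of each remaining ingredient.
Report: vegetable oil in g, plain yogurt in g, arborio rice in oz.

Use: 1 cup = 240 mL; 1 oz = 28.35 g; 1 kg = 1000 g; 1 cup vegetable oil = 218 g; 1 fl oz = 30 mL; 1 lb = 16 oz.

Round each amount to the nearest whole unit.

The original recipe has 60 mL of mayonnaise, so the scaling factor is 276 ÷ 60 = 23/5 = 4.6.
vegetable oil: 225 mL × 23/5 ÷ 240 mL/cup × 218 g/cup ≈ 940 g
plain yogurt: 1.75 lb × 23/5 × 16 oz/lb × 28.35 g/oz ≈ 3651 g
arborio rice: 90 g × 23/5 ÷ 28.35 g/oz ≈ 15 oz

vegetable oil: 940 g; plain yogurt: 3651 g; arborio rice: 15 oz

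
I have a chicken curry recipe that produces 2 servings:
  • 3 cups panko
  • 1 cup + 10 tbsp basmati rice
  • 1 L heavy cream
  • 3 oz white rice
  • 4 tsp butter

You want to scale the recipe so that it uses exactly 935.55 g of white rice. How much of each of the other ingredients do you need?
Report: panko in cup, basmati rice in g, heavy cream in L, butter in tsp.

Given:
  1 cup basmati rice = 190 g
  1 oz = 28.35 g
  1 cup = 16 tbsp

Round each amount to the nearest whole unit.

panko: 33 cup; basmati rice: 3396 g; heavy cream: 11 L; butter: 44 tsp

The original recipe has 85.05 g of white rice, so the scaling factor is 935.55 ÷ 85.05 = 11.
panko: 3 cup × 11 = 33 cup
basmati rice: (1 cup + 10 tbsp = 1.625 cup) × 11 × 190 g/cup ≈ 3396 g
heavy cream: 1 L × 11 = 11 L
butter: 4 tsp × 11 = 44 tsp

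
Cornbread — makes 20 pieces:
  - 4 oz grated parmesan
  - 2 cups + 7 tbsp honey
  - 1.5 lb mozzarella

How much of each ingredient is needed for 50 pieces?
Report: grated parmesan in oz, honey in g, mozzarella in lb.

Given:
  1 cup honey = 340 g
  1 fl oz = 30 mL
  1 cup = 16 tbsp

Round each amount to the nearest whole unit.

grated parmesan: 10 oz; honey: 2072 g; mozzarella: 4 lb

Scaling factor: 50/20 = 5/2 = 2.5.
grated parmesan: 4 oz × 5/2 = 10 oz
honey: (2 cup + 7 tbsp = 2.4375 cup) × 5/2 × 340 g/cup ≈ 2072 g
mozzarella: 1.5 lb × 5/2 ≈ 4 lb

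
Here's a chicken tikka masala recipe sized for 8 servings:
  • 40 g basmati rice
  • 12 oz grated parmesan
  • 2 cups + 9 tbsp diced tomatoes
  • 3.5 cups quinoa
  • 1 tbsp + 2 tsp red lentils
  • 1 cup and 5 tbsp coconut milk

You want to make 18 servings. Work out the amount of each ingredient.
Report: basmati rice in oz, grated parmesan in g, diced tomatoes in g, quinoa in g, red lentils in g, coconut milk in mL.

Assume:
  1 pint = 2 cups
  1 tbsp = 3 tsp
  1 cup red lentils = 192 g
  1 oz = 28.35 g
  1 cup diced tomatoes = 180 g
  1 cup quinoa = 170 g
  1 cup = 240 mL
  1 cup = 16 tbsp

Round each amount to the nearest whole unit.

basmati rice: 3 oz; grated parmesan: 765 g; diced tomatoes: 1038 g; quinoa: 1339 g; red lentils: 45 g; coconut milk: 709 mL

Scaling factor: 18/8 = 9/4 = 2.25.
basmati rice: 40 g × 9/4 ÷ 28.35 g/oz ≈ 3 oz
grated parmesan: 12 oz × 9/4 × 28.35 g/oz ≈ 765 g
diced tomatoes: (2 cup + 9 tbsp = 2.5625 cup) × 9/4 × 180 g/cup ≈ 1038 g
quinoa: 3.5 cup × 9/4 × 170 g/cup ≈ 1339 g
red lentils: (1 tbsp + 2 tsp = 5/3 tbsp) × 9/4 ÷ 16 tbsp/cup × 192 g/cup = 45 g
coconut milk: (1 cup + 5 tbsp = 1.3125 cup) × 9/4 × 240 mL/cup ≈ 709 mL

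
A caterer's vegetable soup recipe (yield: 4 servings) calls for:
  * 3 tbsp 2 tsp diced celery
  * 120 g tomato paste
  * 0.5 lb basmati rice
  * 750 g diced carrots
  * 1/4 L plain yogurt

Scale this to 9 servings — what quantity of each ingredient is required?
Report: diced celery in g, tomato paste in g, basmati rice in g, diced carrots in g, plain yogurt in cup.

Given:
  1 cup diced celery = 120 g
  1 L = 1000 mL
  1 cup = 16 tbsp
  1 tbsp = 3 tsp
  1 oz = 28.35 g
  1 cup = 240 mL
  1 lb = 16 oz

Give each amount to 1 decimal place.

diced celery: 61.9 g; tomato paste: 270.0 g; basmati rice: 510.3 g; diced carrots: 1687.5 g; plain yogurt: 2.3 cup

Scaling factor: 9/4 = 2.25.
diced celery: (3 tbsp + 2 tsp = 11/3 tbsp) × 9/4 ÷ 16 tbsp/cup × 120 g/cup ≈ 61.9 g
tomato paste: 120 g × 9/4 = 270.0 g
basmati rice: 0.5 lb × 9/4 × 16 oz/lb × 28.35 g/oz = 510.3 g
diced carrots: 750 g × 9/4 = 1687.5 g
plain yogurt: 0.25 L × 9/4 × 1000 mL/L ÷ 240 mL/cup ≈ 2.3 cup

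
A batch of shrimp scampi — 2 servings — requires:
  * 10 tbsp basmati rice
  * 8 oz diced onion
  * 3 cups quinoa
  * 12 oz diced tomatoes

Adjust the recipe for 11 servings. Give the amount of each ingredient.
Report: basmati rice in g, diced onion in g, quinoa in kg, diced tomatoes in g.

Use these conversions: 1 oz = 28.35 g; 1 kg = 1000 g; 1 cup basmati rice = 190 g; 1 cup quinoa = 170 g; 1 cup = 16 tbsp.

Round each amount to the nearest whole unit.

Scaling factor: 11/2 = 5.5.
basmati rice: 10 tbsp × 11/2 ÷ 16 tbsp/cup × 190 g/cup ≈ 653 g
diced onion: 8 oz × 11/2 × 28.35 g/oz ≈ 1247 g
quinoa: 3 cup × 11/2 × 170 g/cup ÷ 1000 g/kg ≈ 3 kg
diced tomatoes: 12 oz × 11/2 × 28.35 g/oz ≈ 1871 g

basmati rice: 653 g; diced onion: 1247 g; quinoa: 3 kg; diced tomatoes: 1871 g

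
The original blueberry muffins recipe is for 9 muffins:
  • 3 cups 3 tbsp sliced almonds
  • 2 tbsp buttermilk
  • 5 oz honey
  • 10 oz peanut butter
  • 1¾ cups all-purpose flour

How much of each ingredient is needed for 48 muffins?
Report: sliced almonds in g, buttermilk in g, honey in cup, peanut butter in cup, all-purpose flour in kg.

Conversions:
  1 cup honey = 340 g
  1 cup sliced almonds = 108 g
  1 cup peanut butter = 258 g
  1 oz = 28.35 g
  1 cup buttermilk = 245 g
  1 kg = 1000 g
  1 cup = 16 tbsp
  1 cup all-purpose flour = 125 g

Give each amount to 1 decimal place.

Scaling factor: 48/9 = 16/3.
sliced almonds: (3 cup + 3 tbsp = 3.1875 cup) × 16/3 × 108 g/cup = 1836.0 g
buttermilk: 2 tbsp × 16/3 ÷ 16 tbsp/cup × 245 g/cup ≈ 163.3 g
honey: 5 oz × 16/3 × 28.35 g/oz ÷ 340 g/cup ≈ 2.2 cup
peanut butter: 10 oz × 16/3 × 28.35 g/oz ÷ 258 g/cup ≈ 5.9 cup
all-purpose flour: 1.75 cup × 16/3 × 125 g/cup ÷ 1000 g/kg ≈ 1.2 kg

sliced almonds: 1836.0 g; buttermilk: 163.3 g; honey: 2.2 cup; peanut butter: 5.9 cup; all-purpose flour: 1.2 kg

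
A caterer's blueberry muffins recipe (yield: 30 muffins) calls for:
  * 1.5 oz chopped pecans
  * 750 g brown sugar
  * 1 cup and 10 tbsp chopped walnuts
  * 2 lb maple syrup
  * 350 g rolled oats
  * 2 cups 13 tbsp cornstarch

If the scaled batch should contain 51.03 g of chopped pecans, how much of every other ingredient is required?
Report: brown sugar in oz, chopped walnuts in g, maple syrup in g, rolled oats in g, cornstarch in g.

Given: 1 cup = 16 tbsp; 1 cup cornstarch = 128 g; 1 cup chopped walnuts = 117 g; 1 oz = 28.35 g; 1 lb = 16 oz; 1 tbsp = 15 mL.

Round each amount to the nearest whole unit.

brown sugar: 32 oz; chopped walnuts: 228 g; maple syrup: 1089 g; rolled oats: 420 g; cornstarch: 432 g

The original recipe has 42.525 g of chopped pecans, so the scaling factor is 51.03 ÷ 42.525 = 6/5 = 1.2.
brown sugar: 750 g × 6/5 ÷ 28.35 g/oz ≈ 32 oz
chopped walnuts: (1 cup + 10 tbsp = 1.625 cup) × 6/5 × 117 g/cup ≈ 228 g
maple syrup: 2 lb × 6/5 × 16 oz/lb × 28.35 g/oz ≈ 1089 g
rolled oats: 350 g × 6/5 = 420 g
cornstarch: (2 cup + 13 tbsp = 2.8125 cup) × 6/5 × 128 g/cup = 432 g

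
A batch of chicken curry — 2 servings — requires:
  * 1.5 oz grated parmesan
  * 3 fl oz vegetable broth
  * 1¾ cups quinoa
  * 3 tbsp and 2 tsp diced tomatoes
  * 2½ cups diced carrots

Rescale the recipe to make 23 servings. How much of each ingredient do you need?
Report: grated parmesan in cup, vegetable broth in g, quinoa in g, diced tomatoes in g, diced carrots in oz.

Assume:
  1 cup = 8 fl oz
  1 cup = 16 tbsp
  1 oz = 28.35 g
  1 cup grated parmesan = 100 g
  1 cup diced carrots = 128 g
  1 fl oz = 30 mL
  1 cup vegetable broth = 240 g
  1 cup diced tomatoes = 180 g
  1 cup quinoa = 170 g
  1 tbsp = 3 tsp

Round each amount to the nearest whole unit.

grated parmesan: 5 cup; vegetable broth: 1035 g; quinoa: 3421 g; diced tomatoes: 474 g; diced carrots: 130 oz

Scaling factor: 23/2 = 11.5.
grated parmesan: 1.5 oz × 23/2 × 28.35 g/oz ÷ 100 g/cup ≈ 5 cup
vegetable broth: 3 fl oz × 23/2 ÷ 8 fl oz/cup × 240 g/cup = 1035 g
quinoa: 1.75 cup × 23/2 × 170 g/cup ≈ 3421 g
diced tomatoes: (3 tbsp + 2 tsp = 11/3 tbsp) × 23/2 ÷ 16 tbsp/cup × 180 g/cup ≈ 474 g
diced carrots: 2.5 cup × 23/2 × 128 g/cup ÷ 28.35 g/oz ≈ 130 oz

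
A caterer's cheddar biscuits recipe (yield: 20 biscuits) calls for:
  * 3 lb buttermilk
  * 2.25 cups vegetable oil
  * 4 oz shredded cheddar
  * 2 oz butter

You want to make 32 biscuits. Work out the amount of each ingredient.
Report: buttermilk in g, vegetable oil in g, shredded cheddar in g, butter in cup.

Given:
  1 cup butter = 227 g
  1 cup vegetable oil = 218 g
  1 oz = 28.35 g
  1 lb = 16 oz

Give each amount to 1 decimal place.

Scaling factor: 32/20 = 8/5 = 1.6.
buttermilk: 3 lb × 8/5 × 16 oz/lb × 28.35 g/oz ≈ 2177.3 g
vegetable oil: 2.25 cup × 8/5 × 218 g/cup = 784.8 g
shredded cheddar: 4 oz × 8/5 × 28.35 g/oz ≈ 181.4 g
butter: 2 oz × 8/5 × 28.35 g/oz ÷ 227 g/cup ≈ 0.4 cup

buttermilk: 2177.3 g; vegetable oil: 784.8 g; shredded cheddar: 181.4 g; butter: 0.4 cup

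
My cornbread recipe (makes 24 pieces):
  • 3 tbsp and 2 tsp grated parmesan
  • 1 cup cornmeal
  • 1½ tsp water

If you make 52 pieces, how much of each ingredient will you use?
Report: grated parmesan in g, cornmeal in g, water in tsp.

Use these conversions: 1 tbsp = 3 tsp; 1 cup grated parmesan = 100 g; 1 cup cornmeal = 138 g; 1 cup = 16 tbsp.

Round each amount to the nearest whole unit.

grated parmesan: 50 g; cornmeal: 299 g; water: 3 tsp

Scaling factor: 52/24 = 13/6.
grated parmesan: (3 tbsp + 2 tsp = 11/3 tbsp) × 13/6 ÷ 16 tbsp/cup × 100 g/cup ≈ 50 g
cornmeal: 1 cup × 13/6 × 138 g/cup = 299 g
water: 1.5 tsp × 13/6 ≈ 3 tsp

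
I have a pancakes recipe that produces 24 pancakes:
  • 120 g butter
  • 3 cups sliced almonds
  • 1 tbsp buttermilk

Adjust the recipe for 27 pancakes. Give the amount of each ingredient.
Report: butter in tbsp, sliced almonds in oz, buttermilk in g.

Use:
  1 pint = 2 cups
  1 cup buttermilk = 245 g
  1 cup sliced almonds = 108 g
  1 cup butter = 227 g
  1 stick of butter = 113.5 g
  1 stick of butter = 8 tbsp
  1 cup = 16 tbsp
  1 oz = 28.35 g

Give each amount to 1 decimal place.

butter: 9.5 tbsp; sliced almonds: 12.9 oz; buttermilk: 17.2 g

Scaling factor: 27/24 = 9/8 = 1.125.
butter: 120 g × 9/8 ÷ 113.5 g/stick × 8 tbsp/stick ≈ 9.5 tbsp
sliced almonds: 3 cup × 9/8 × 108 g/cup ÷ 28.35 g/oz ≈ 12.9 oz
buttermilk: 1 tbsp × 9/8 ÷ 16 tbsp/cup × 245 g/cup ≈ 17.2 g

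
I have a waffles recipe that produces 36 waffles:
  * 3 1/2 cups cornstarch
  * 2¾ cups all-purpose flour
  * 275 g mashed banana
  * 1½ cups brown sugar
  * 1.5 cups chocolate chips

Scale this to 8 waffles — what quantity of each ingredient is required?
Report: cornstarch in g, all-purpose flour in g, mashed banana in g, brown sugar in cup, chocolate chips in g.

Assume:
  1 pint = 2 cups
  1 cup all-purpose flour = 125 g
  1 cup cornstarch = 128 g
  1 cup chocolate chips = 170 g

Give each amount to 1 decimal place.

Scaling factor: 8/36 = 2/9.
cornstarch: 3.5 cup × 2/9 × 128 g/cup ≈ 99.6 g
all-purpose flour: 2.75 cup × 2/9 × 125 g/cup ≈ 76.4 g
mashed banana: 275 g × 2/9 ≈ 61.1 g
brown sugar: 1.5 cup × 2/9 ≈ 0.3 cup
chocolate chips: 1.5 cup × 2/9 × 170 g/cup ≈ 56.7 g

cornstarch: 99.6 g; all-purpose flour: 76.4 g; mashed banana: 61.1 g; brown sugar: 0.3 cup; chocolate chips: 56.7 g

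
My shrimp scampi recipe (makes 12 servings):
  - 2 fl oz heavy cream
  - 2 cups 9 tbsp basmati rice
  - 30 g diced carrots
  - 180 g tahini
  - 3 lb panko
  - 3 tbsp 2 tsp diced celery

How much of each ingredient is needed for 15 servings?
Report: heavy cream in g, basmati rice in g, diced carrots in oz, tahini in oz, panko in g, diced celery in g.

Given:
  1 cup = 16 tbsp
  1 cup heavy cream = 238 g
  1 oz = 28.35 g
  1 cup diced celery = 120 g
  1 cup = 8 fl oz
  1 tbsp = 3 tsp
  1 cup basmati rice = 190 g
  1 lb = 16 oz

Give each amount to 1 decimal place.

Scaling factor: 15/12 = 5/4 = 1.25.
heavy cream: 2 fl oz × 5/4 ÷ 8 fl oz/cup × 238 g/cup ≈ 74.4 g
basmati rice: (2 cup + 9 tbsp = 2.5625 cup) × 5/4 × 190 g/cup ≈ 608.6 g
diced carrots: 30 g × 5/4 ÷ 28.35 g/oz ≈ 1.3 oz
tahini: 180 g × 5/4 ÷ 28.35 g/oz ≈ 7.9 oz
panko: 3 lb × 5/4 × 16 oz/lb × 28.35 g/oz = 1701.0 g
diced celery: (3 tbsp + 2 tsp = 11/3 tbsp) × 5/4 ÷ 16 tbsp/cup × 120 g/cup ≈ 34.4 g

heavy cream: 74.4 g; basmati rice: 608.6 g; diced carrots: 1.3 oz; tahini: 7.9 oz; panko: 1701.0 g; diced celery: 34.4 g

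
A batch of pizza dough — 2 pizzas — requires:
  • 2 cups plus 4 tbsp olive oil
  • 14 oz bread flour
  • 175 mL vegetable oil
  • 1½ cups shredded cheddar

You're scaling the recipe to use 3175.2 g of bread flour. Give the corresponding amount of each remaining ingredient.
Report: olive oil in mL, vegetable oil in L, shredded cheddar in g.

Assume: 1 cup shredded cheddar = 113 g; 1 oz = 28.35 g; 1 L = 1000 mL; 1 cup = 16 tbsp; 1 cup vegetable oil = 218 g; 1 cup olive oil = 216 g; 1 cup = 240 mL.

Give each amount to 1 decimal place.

The original recipe has 396.9 g of bread flour, so the scaling factor is 3175.2 ÷ 396.9 = 8.
olive oil: (2 cup + 4 tbsp = 2.25 cup) × 8 × 240 mL/cup = 4320.0 mL
vegetable oil: 175 mL × 8 ÷ 1000 mL/L = 1.4 L
shredded cheddar: 1.5 cup × 8 × 113 g/cup = 1356.0 g

olive oil: 4320.0 mL; vegetable oil: 1.4 L; shredded cheddar: 1356.0 g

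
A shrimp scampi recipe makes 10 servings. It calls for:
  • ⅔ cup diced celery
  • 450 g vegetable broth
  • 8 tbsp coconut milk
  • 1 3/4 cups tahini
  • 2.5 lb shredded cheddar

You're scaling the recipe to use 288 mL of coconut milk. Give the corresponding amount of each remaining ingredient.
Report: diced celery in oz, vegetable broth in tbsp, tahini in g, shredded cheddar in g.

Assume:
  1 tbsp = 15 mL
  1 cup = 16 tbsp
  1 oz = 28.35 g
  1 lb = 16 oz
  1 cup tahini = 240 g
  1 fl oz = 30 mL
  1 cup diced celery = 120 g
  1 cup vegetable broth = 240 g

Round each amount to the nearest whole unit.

diced celery: 7 oz; vegetable broth: 72 tbsp; tahini: 1008 g; shredded cheddar: 2722 g

The original recipe has 120 mL of coconut milk, so the scaling factor is 288 ÷ 120 = 12/5 = 2.4.
diced celery: 2/3 cup × 12/5 × 120 g/cup ÷ 28.35 g/oz ≈ 7 oz
vegetable broth: 450 g × 12/5 ÷ 240 g/cup × 16 tbsp/cup = 72 tbsp
tahini: 1.75 cup × 12/5 × 240 g/cup = 1008 g
shredded cheddar: 2.5 lb × 12/5 × 16 oz/lb × 28.35 g/oz ≈ 2722 g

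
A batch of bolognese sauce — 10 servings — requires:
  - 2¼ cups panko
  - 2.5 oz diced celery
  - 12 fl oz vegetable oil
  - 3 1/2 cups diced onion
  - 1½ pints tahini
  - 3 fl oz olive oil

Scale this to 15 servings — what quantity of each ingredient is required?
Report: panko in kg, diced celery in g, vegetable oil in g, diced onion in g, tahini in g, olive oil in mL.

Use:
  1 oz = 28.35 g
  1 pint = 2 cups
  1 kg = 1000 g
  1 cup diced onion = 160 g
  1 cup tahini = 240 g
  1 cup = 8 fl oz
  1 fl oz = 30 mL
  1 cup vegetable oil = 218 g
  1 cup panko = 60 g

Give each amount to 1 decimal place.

panko: 0.2 kg; diced celery: 106.3 g; vegetable oil: 490.5 g; diced onion: 840.0 g; tahini: 1080.0 g; olive oil: 135.0 mL

Scaling factor: 15/10 = 3/2 = 1.5.
panko: 2.25 cup × 3/2 × 60 g/cup ÷ 1000 g/kg ≈ 0.2 kg
diced celery: 2.5 oz × 3/2 × 28.35 g/oz ≈ 106.3 g
vegetable oil: 12 fl oz × 3/2 ÷ 8 fl oz/cup × 218 g/cup = 490.5 g
diced onion: 3.5 cup × 3/2 × 160 g/cup = 840.0 g
tahini: 1.5 pint × 3/2 × 2 cup/pint × 240 g/cup = 1080.0 g
olive oil: 3 fl oz × 3/2 × 30 mL/fl oz = 135.0 mL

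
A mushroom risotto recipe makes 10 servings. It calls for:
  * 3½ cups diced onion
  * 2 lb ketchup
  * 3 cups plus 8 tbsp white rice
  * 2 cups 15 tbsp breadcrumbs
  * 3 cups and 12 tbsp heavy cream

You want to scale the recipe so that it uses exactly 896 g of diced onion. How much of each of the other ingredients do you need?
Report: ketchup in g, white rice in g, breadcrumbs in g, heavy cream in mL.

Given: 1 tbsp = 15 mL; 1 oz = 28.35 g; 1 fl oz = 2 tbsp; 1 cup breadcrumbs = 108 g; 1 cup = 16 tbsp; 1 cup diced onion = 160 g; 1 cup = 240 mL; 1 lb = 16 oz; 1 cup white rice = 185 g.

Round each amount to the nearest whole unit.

The original recipe has 560 g of diced onion, so the scaling factor is 896 ÷ 560 = 8/5 = 1.6.
ketchup: 2 lb × 8/5 × 16 oz/lb × 28.35 g/oz ≈ 1452 g
white rice: (3 cup + 8 tbsp = 3.5 cup) × 8/5 × 185 g/cup = 1036 g
breadcrumbs: (2 cup + 15 tbsp = 2.9375 cup) × 8/5 × 108 g/cup ≈ 508 g
heavy cream: (3 cup + 12 tbsp = 3.75 cup) × 8/5 × 240 mL/cup = 1440 mL

ketchup: 1452 g; white rice: 1036 g; breadcrumbs: 508 g; heavy cream: 1440 mL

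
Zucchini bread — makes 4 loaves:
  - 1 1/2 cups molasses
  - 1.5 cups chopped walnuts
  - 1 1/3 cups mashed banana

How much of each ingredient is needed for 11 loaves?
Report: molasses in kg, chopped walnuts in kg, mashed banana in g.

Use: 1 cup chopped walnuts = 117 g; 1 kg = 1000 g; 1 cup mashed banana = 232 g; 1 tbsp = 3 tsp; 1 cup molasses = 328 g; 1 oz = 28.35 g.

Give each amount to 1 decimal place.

molasses: 1.4 kg; chopped walnuts: 0.5 kg; mashed banana: 850.7 g

Scaling factor: 11/4 = 2.75.
molasses: 1.5 cup × 11/4 × 328 g/cup ÷ 1000 g/kg ≈ 1.4 kg
chopped walnuts: 1.5 cup × 11/4 × 117 g/cup ÷ 1000 g/kg ≈ 0.5 kg
mashed banana: 4/3 cup × 11/4 × 232 g/cup ≈ 850.7 g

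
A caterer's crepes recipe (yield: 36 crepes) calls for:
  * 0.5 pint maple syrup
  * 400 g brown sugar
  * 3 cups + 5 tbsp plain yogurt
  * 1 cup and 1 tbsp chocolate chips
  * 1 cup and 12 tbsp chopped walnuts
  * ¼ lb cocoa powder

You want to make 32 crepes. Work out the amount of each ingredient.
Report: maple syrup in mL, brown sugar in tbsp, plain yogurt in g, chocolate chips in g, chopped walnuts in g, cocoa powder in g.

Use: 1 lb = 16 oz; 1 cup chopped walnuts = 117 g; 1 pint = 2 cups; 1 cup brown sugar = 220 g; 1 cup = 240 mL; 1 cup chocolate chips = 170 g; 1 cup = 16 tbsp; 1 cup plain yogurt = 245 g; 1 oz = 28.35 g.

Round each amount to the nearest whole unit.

Scaling factor: 32/36 = 8/9.
maple syrup: 0.5 pint × 8/9 × 2 cup/pint × 240 mL/cup ≈ 213 mL
brown sugar: 400 g × 8/9 ÷ 220 g/cup × 16 tbsp/cup ≈ 26 tbsp
plain yogurt: (3 cup + 5 tbsp = 3.3125 cup) × 8/9 × 245 g/cup ≈ 721 g
chocolate chips: (1 cup + 1 tbsp = 1.0625 cup) × 8/9 × 170 g/cup ≈ 161 g
chopped walnuts: (1 cup + 12 tbsp = 1.75 cup) × 8/9 × 117 g/cup = 182 g
cocoa powder: 0.25 lb × 8/9 × 16 oz/lb × 28.35 g/oz ≈ 101 g

maple syrup: 213 mL; brown sugar: 26 tbsp; plain yogurt: 721 g; chocolate chips: 161 g; chopped walnuts: 182 g; cocoa powder: 101 g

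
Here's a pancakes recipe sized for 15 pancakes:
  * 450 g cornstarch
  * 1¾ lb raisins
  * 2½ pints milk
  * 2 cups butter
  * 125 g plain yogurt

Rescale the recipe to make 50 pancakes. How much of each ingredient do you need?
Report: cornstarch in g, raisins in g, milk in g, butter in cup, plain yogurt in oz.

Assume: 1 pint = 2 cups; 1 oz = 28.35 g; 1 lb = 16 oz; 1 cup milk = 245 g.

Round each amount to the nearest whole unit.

Scaling factor: 50/15 = 10/3.
cornstarch: 450 g × 10/3 = 1500 g
raisins: 1.75 lb × 10/3 × 16 oz/lb × 28.35 g/oz = 2646 g
milk: 2.5 pint × 10/3 × 2 cup/pint × 245 g/cup ≈ 4083 g
butter: 2 cup × 10/3 ≈ 7 cup
plain yogurt: 125 g × 10/3 ÷ 28.35 g/oz ≈ 15 oz

cornstarch: 1500 g; raisins: 2646 g; milk: 4083 g; butter: 7 cup; plain yogurt: 15 oz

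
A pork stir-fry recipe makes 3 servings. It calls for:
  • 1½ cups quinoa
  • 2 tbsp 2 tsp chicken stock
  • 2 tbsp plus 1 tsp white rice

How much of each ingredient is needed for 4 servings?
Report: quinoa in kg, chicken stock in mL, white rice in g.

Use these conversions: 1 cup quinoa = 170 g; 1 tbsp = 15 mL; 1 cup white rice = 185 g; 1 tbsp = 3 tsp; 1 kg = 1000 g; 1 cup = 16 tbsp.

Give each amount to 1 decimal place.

Scaling factor: 4/3.
quinoa: 1.5 cup × 4/3 × 170 g/cup ÷ 1000 g/kg ≈ 0.3 kg
chicken stock: (2 tbsp + 2 tsp = 8/3 tbsp) × 4/3 × 15 mL/tbsp ≈ 53.3 mL
white rice: (2 tbsp + 1 tsp = 7/3 tbsp) × 4/3 ÷ 16 tbsp/cup × 185 g/cup ≈ 36.0 g

quinoa: 0.3 kg; chicken stock: 53.3 mL; white rice: 36.0 g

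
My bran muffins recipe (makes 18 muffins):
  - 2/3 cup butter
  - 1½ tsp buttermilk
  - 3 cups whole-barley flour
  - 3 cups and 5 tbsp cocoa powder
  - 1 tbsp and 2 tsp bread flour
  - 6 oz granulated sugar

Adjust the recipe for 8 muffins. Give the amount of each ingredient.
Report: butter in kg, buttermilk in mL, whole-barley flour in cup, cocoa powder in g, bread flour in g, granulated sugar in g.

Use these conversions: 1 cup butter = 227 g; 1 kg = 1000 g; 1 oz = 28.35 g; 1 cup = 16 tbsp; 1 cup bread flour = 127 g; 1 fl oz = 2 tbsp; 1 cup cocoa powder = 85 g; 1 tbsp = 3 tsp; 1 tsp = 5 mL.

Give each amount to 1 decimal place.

Scaling factor: 8/18 = 4/9.
butter: 2/3 cup × 4/9 × 227 g/cup ÷ 1000 g/kg ≈ 0.1 kg
buttermilk: 1.5 tsp × 4/9 × 5 mL/tsp ≈ 3.3 mL
whole-barley flour: 3 cup × 4/9 ≈ 1.3 cup
cocoa powder: (3 cup + 5 tbsp = 3.3125 cup) × 4/9 × 85 g/cup ≈ 125.1 g
bread flour: (1 tbsp + 2 tsp = 5/3 tbsp) × 4/9 ÷ 16 tbsp/cup × 127 g/cup ≈ 5.9 g
granulated sugar: 6 oz × 4/9 × 28.35 g/oz = 75.6 g

butter: 0.1 kg; buttermilk: 3.3 mL; whole-barley flour: 1.3 cup; cocoa powder: 125.1 g; bread flour: 5.9 g; granulated sugar: 75.6 g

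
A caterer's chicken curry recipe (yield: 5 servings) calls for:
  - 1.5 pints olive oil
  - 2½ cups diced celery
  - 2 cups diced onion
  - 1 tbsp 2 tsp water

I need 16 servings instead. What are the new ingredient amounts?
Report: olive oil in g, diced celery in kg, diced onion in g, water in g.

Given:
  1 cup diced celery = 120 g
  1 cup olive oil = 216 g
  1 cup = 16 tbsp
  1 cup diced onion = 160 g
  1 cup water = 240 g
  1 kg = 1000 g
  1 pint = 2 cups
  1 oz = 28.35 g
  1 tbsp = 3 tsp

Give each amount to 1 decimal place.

olive oil: 2073.6 g; diced celery: 1.0 kg; diced onion: 1024.0 g; water: 80.0 g

Scaling factor: 16/5 = 3.2.
olive oil: 1.5 pint × 16/5 × 2 cup/pint × 216 g/cup = 2073.6 g
diced celery: 2.5 cup × 16/5 × 120 g/cup ÷ 1000 g/kg ≈ 1.0 kg
diced onion: 2 cup × 16/5 × 160 g/cup = 1024.0 g
water: (1 tbsp + 2 tsp = 5/3 tbsp) × 16/5 ÷ 16 tbsp/cup × 240 g/cup = 80.0 g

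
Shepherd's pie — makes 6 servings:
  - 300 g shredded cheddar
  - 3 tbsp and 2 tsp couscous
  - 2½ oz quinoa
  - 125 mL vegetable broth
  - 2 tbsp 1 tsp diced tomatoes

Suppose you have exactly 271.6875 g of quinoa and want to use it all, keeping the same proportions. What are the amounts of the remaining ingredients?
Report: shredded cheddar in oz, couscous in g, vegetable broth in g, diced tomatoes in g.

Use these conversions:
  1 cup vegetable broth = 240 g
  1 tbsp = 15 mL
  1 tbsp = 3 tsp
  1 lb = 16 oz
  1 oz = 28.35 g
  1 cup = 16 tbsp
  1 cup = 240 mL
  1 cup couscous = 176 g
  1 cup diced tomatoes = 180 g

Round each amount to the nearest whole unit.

The original recipe has 70.875 g of quinoa, so the scaling factor is 271.6875 ÷ 70.875 = 23/6.
shredded cheddar: 300 g × 23/6 ÷ 28.35 g/oz ≈ 41 oz
couscous: (3 tbsp + 2 tsp = 11/3 tbsp) × 23/6 ÷ 16 tbsp/cup × 176 g/cup ≈ 155 g
vegetable broth: 125 mL × 23/6 ÷ 240 mL/cup × 240 g/cup ≈ 479 g
diced tomatoes: (2 tbsp + 1 tsp = 7/3 tbsp) × 23/6 ÷ 16 tbsp/cup × 180 g/cup ≈ 101 g

shredded cheddar: 41 oz; couscous: 155 g; vegetable broth: 479 g; diced tomatoes: 101 g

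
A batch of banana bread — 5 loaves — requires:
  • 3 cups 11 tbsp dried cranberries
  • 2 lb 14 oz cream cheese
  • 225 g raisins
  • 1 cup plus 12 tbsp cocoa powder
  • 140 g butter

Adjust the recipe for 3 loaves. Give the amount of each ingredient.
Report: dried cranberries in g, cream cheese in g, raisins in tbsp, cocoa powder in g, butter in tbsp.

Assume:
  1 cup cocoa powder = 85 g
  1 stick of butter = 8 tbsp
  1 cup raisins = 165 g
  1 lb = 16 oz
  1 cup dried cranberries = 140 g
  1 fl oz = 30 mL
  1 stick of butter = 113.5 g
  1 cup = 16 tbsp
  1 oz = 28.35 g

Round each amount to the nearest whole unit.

dried cranberries: 310 g; cream cheese: 782 g; raisins: 13 tbsp; cocoa powder: 89 g; butter: 6 tbsp

Scaling factor: 3/5 = 0.6.
dried cranberries: (3 cup + 11 tbsp = 3.6875 cup) × 3/5 × 140 g/cup ≈ 310 g
cream cheese: (2 lb + 14 oz = 2.875 lb) × 3/5 × 16 oz/lb × 28.35 g/oz ≈ 782 g
raisins: 225 g × 3/5 ÷ 165 g/cup × 16 tbsp/cup ≈ 13 tbsp
cocoa powder: (1 cup + 12 tbsp = 1.75 cup) × 3/5 × 85 g/cup ≈ 89 g
butter: 140 g × 3/5 ÷ 113.5 g/stick × 8 tbsp/stick ≈ 6 tbsp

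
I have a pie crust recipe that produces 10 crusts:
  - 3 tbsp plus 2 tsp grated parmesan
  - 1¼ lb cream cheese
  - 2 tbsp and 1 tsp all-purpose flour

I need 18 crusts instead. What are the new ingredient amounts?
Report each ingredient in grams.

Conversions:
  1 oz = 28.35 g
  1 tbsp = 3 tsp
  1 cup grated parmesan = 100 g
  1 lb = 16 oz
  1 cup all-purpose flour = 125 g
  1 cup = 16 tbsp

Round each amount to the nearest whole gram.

Scaling factor: 18/10 = 9/5 = 1.8.
grated parmesan: (3 tbsp + 2 tsp = 11/3 tbsp) × 9/5 ÷ 16 tbsp/cup × 100 g/cup ≈ 41 g
cream cheese: 1.25 lb × 9/5 × 16 oz/lb × 28.35 g/oz ≈ 1021 g
all-purpose flour: (2 tbsp + 1 tsp = 7/3 tbsp) × 9/5 ÷ 16 tbsp/cup × 125 g/cup ≈ 33 g

grated parmesan: 41 g; cream cheese: 1021 g; all-purpose flour: 33 g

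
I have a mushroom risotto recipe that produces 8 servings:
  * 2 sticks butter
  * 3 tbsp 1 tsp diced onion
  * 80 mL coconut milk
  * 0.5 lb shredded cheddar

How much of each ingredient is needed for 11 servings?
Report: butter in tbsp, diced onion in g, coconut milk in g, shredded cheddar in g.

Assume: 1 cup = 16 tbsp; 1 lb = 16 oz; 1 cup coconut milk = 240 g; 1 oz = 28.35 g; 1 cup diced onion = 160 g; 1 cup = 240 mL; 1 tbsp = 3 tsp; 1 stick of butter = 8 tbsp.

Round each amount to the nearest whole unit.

Scaling factor: 11/8 = 1.375.
butter: 2 stick × 11/8 × 8 tbsp/stick = 22 tbsp
diced onion: (3 tbsp + 1 tsp = 10/3 tbsp) × 11/8 ÷ 16 tbsp/cup × 160 g/cup ≈ 46 g
coconut milk: 80 mL × 11/8 ÷ 240 mL/cup × 240 g/cup = 110 g
shredded cheddar: 0.5 lb × 11/8 × 16 oz/lb × 28.35 g/oz ≈ 312 g

butter: 22 tbsp; diced onion: 46 g; coconut milk: 110 g; shredded cheddar: 312 g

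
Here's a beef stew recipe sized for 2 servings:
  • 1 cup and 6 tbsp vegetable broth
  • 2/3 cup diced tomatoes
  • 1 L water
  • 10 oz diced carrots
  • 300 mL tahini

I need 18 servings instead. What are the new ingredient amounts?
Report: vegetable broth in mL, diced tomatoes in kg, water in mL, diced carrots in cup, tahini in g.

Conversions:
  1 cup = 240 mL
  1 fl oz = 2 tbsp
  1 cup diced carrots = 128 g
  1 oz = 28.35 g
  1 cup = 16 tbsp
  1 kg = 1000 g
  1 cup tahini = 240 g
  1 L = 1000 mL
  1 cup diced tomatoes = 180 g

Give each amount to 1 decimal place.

Scaling factor: 18/2 = 9.
vegetable broth: (1 cup + 6 tbsp = 1.375 cup) × 9 × 240 mL/cup = 2970.0 mL
diced tomatoes: 2/3 cup × 9 × 180 g/cup ÷ 1000 g/kg ≈ 1.1 kg
water: 1 L × 9 × 1000 mL/L = 9000.0 mL
diced carrots: 10 oz × 9 × 28.35 g/oz ÷ 128 g/cup ≈ 19.9 cup
tahini: 300 mL × 9 ÷ 240 mL/cup × 240 g/cup = 2700.0 g

vegetable broth: 2970.0 mL; diced tomatoes: 1.1 kg; water: 9000.0 mL; diced carrots: 19.9 cup; tahini: 2700.0 g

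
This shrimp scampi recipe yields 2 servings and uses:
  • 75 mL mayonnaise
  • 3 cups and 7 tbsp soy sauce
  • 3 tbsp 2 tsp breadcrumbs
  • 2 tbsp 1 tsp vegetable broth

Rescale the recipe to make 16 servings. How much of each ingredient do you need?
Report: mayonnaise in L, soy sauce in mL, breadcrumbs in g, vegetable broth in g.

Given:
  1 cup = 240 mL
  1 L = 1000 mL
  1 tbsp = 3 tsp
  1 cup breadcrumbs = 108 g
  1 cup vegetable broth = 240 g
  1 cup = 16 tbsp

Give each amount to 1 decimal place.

mayonnaise: 0.6 L; soy sauce: 6600.0 mL; breadcrumbs: 198.0 g; vegetable broth: 280.0 g

Scaling factor: 16/2 = 8.
mayonnaise: 75 mL × 8 ÷ 1000 mL/L = 0.6 L
soy sauce: (3 cup + 7 tbsp = 3.4375 cup) × 8 × 240 mL/cup = 6600.0 mL
breadcrumbs: (3 tbsp + 2 tsp = 11/3 tbsp) × 8 ÷ 16 tbsp/cup × 108 g/cup = 198.0 g
vegetable broth: (2 tbsp + 1 tsp = 7/3 tbsp) × 8 ÷ 16 tbsp/cup × 240 g/cup = 280.0 g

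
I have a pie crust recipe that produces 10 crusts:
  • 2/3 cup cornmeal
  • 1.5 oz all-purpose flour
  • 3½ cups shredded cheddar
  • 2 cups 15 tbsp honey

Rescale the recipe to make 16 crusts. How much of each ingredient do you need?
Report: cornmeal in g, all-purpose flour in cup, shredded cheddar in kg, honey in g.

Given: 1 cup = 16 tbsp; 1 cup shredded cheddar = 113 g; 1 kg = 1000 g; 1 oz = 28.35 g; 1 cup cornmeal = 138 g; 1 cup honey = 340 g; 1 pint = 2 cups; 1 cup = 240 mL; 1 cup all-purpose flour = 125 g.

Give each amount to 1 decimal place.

cornmeal: 147.2 g; all-purpose flour: 0.5 cup; shredded cheddar: 0.6 kg; honey: 1598.0 g

Scaling factor: 16/10 = 8/5 = 1.6.
cornmeal: 2/3 cup × 8/5 × 138 g/cup = 147.2 g
all-purpose flour: 1.5 oz × 8/5 × 28.35 g/oz ÷ 125 g/cup ≈ 0.5 cup
shredded cheddar: 3.5 cup × 8/5 × 113 g/cup ÷ 1000 g/kg ≈ 0.6 kg
honey: (2 cup + 15 tbsp = 2.9375 cup) × 8/5 × 340 g/cup = 1598.0 g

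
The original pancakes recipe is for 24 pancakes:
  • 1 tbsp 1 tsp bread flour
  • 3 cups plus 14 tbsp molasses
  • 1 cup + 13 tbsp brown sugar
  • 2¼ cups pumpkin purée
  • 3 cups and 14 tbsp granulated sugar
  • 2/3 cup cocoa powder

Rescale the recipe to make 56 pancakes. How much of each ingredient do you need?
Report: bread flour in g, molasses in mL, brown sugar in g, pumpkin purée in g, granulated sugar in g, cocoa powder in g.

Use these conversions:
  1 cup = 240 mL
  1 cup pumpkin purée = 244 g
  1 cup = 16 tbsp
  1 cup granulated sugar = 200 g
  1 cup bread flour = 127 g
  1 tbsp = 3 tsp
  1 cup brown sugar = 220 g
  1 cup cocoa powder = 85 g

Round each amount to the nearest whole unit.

Scaling factor: 56/24 = 7/3.
bread flour: (1 tbsp + 1 tsp = 4/3 tbsp) × 7/3 ÷ 16 tbsp/cup × 127 g/cup ≈ 25 g
molasses: (3 cup + 14 tbsp = 3.875 cup) × 7/3 × 240 mL/cup = 2170 mL
brown sugar: (1 cup + 13 tbsp = 1.8125 cup) × 7/3 × 220 g/cup ≈ 930 g
pumpkin purée: 2.25 cup × 7/3 × 244 g/cup = 1281 g
granulated sugar: (3 cup + 14 tbsp = 3.875 cup) × 7/3 × 200 g/cup ≈ 1808 g
cocoa powder: 2/3 cup × 7/3 × 85 g/cup ≈ 132 g

bread flour: 25 g; molasses: 2170 mL; brown sugar: 930 g; pumpkin purée: 1281 g; granulated sugar: 1808 g; cocoa powder: 132 g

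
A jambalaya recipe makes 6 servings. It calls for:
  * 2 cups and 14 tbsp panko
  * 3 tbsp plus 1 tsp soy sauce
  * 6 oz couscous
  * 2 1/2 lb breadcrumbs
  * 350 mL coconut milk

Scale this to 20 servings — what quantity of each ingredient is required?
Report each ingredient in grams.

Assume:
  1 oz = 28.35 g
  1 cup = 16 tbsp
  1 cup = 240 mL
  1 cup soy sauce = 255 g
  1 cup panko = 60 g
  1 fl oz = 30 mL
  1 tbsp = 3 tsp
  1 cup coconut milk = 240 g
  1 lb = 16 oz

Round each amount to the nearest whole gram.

panko: 575 g; soy sauce: 177 g; couscous: 567 g; breadcrumbs: 3780 g; coconut milk: 1167 g

Scaling factor: 20/6 = 10/3.
panko: (2 cup + 14 tbsp = 2.875 cup) × 10/3 × 60 g/cup = 575 g
soy sauce: (3 tbsp + 1 tsp = 10/3 tbsp) × 10/3 ÷ 16 tbsp/cup × 255 g/cup ≈ 177 g
couscous: 6 oz × 10/3 × 28.35 g/oz = 567 g
breadcrumbs: 2.5 lb × 10/3 × 16 oz/lb × 28.35 g/oz = 3780 g
coconut milk: 350 mL × 10/3 ÷ 240 mL/cup × 240 g/cup ≈ 1167 g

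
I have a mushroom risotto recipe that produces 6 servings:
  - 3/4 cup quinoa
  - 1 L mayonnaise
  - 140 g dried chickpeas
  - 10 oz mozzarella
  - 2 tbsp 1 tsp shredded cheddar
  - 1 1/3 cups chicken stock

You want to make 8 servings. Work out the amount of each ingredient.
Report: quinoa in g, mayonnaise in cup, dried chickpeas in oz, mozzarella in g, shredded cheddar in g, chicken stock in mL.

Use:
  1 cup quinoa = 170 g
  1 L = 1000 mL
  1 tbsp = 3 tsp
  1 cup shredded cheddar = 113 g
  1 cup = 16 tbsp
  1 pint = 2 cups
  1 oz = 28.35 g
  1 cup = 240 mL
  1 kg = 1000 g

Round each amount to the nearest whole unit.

Scaling factor: 8/6 = 4/3.
quinoa: 0.75 cup × 4/3 × 170 g/cup = 170 g
mayonnaise: 1 L × 4/3 × 1000 mL/L ÷ 240 mL/cup ≈ 6 cup
dried chickpeas: 140 g × 4/3 ÷ 28.35 g/oz ≈ 7 oz
mozzarella: 10 oz × 4/3 × 28.35 g/oz = 378 g
shredded cheddar: (2 tbsp + 1 tsp = 7/3 tbsp) × 4/3 ÷ 16 tbsp/cup × 113 g/cup ≈ 22 g
chicken stock: 4/3 cup × 4/3 × 240 mL/cup ≈ 427 mL

quinoa: 170 g; mayonnaise: 6 cup; dried chickpeas: 7 oz; mozzarella: 378 g; shredded cheddar: 22 g; chicken stock: 427 mL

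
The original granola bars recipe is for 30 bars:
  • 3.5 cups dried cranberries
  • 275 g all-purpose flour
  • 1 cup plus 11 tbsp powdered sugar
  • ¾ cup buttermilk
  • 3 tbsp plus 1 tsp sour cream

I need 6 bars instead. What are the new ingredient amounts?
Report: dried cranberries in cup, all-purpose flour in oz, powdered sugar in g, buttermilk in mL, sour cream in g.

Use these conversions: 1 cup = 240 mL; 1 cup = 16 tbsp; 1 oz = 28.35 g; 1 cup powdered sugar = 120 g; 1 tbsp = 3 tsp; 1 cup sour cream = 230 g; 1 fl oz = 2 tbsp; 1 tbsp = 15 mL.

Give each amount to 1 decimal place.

Scaling factor: 6/30 = 1/5 = 0.2.
dried cranberries: 3.5 cup × 1/5 = 0.7 cup
all-purpose flour: 275 g × 1/5 ÷ 28.35 g/oz ≈ 1.9 oz
powdered sugar: (1 cup + 11 tbsp = 1.6875 cup) × 1/5 × 120 g/cup = 40.5 g
buttermilk: 0.75 cup × 1/5 × 240 mL/cup = 36.0 mL
sour cream: (3 tbsp + 1 tsp = 10/3 tbsp) × 1/5 ÷ 16 tbsp/cup × 230 g/cup ≈ 9.6 g

dried cranberries: 0.7 cup; all-purpose flour: 1.9 oz; powdered sugar: 40.5 g; buttermilk: 36.0 mL; sour cream: 9.6 g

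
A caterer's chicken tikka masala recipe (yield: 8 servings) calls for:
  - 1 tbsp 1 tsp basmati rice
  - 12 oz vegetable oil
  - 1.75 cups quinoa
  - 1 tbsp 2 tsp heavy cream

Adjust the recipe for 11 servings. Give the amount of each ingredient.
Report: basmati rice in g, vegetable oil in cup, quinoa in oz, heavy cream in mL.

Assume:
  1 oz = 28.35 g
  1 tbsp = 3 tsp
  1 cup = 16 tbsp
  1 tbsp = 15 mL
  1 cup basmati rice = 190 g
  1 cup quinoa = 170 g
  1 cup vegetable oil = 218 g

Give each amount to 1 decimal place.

Scaling factor: 11/8 = 1.375.
basmati rice: (1 tbsp + 1 tsp = 4/3 tbsp) × 11/8 ÷ 16 tbsp/cup × 190 g/cup ≈ 21.8 g
vegetable oil: 12 oz × 11/8 × 28.35 g/oz ÷ 218 g/cup ≈ 2.1 cup
quinoa: 1.75 cup × 11/8 × 170 g/cup ÷ 28.35 g/oz ≈ 14.4 oz
heavy cream: (1 tbsp + 2 tsp = 5/3 tbsp) × 11/8 × 15 mL/tbsp ≈ 34.4 mL

basmati rice: 21.8 g; vegetable oil: 2.1 cup; quinoa: 14.4 oz; heavy cream: 34.4 mL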